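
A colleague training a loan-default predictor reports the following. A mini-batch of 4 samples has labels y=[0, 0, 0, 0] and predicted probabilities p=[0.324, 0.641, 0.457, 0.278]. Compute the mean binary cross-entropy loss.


L[0] = -ln(1-0.324) = -ln(0.676) = 0.3916
L[1] = -ln(1-0.641) = -ln(0.359) = 1.0244
L[2] = -ln(1-0.457) = -ln(0.543) = 0.6106
L[3] = -ln(1-0.278) = -ln(0.722) = 0.3257
mean = (0.3916 + 1.0244 + 0.6106 + 0.3257)/4 = 0.5881

0.5881


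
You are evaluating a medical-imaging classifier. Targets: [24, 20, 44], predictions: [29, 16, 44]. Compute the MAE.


Absolute errors: |24-29|=5, |20-16|=4, |44-44|=0
Sum = 9
MAE = 9/3 = 3

3


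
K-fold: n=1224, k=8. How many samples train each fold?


Fold size = 1224/8 = 153
Training per fold = 1224 - 153 = 1071

1071


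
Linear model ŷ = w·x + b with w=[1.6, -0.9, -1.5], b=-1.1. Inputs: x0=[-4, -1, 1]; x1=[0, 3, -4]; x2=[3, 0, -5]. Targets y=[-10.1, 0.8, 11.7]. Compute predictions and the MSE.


ŷ0 = (1.6)·(-4) + (-0.9)·(-1) + (-1.5)·(1) - 1.1 = -8.1
ŷ1 = (1.6)·(0) + (-0.9)·(3) + (-1.5)·(-4) - 1.1 = 2.2
ŷ2 = (1.6)·(3) + (-0.9)·(0) + (-1.5)·(-5) - 1.1 = 11.2
errors² = [4.0, 1.96, 0.25]
MSE = 6.2100/3 = 2.07

2.07


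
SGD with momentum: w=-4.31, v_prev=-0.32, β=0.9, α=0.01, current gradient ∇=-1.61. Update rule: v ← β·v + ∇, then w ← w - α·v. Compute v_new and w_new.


v_new = 0.9·-0.32 - 1.61 = -0.288 - 1.61 = -1.898
w_new = -4.31 - 0.01·-1.898 = -4.31 + 0.01898 = -4.29102

v_new=-1.898, w_new=-4.29102


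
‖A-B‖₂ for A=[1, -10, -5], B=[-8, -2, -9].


d = √((1+ 8)² + (-10+ 2)² + (-5+ 9)²)
  = √(81 + 64 + 16)
  = √161 = 12.6886

12.6886


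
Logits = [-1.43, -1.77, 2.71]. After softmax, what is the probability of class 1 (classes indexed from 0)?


Exponentials: e^-1.43=0.2393, e^-1.77=0.1703, e^2.71=15.0293
Sum = 15.4389
Softmax = [0.0155, 0.011, 0.9735]
p[1] = 0.1703/15.4389 = 0.011

0.011


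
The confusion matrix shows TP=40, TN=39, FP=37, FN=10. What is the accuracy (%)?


Accuracy = (TP+TN)/(TP+TN+FP+FN)
= (40+39)/(126)
= 79/126 = 62.7%

62.7%


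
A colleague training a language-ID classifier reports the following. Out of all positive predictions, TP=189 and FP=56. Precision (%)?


Precision = TP/(TP+FP)
= 189/(189+56)
= 189/245 = 77.14%

77.14%


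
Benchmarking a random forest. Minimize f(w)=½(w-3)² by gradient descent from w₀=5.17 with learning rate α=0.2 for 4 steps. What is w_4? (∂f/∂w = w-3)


step 1: grad = 5.17-3 = 2.17; w = 5.17 - 0.2·(2.17) = 4.736
step 2: grad = 4.736-3 = 1.736; w = 4.736 - 0.2·(1.736) = 4.3888
step 3: grad = 4.3888-3 = 1.3888; w = 4.3888 - 0.2·(1.3888) = 4.11104
step 4: grad = 4.11104-3 = 1.11104; w = 4.11104 - 0.2·(1.11104) = 3.888832

3.888832


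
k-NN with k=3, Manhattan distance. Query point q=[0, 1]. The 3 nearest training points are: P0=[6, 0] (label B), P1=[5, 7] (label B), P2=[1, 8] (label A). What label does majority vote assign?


d(q,P0) = 7  (label B)
d(q,P1) = 11  (label B)
d(q,P2) = 8  (label A)
Votes: A=1, B=2
Majority → B

B


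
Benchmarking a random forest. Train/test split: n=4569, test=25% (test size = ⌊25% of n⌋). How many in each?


Test = ⌊4569·25/100⌋ = 1142
Train = 4569 - 1142 = 3427

Train: 3427, Test: 1142


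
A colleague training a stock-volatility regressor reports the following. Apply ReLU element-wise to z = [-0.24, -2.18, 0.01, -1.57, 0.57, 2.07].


ReLU(-0.24) = max(0, -0.24) = 0.0
ReLU(-2.18) = max(0, -2.18) = 0.0
ReLU(0.01) = max(0, 0.01) = 0.01
ReLU(-1.57) = max(0, -1.57) = 0.0
ReLU(0.57) = max(0, 0.57) = 0.57
ReLU(2.07) = max(0, 2.07) = 2.07
result = [0.0, 0.0, 0.01, 0.0, 0.57, 2.07]

[0.0, 0.0, 0.01, 0.0, 0.57, 2.07]


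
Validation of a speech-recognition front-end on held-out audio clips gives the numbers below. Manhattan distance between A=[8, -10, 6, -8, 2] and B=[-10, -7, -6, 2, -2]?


d = |8+ 10| + |-10+ 7| + |6+ 6| + |-8-2| + |2+ 2|
  = 18 + 3 + 12 + 10 + 4
  = 47

47


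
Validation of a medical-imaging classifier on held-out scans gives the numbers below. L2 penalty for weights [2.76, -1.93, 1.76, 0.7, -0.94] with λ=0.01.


‖w‖₂² = (2.76)² + (-1.93)² + (1.76)² + (0.7)² + (-0.94)²
     = 7.6176 + 3.7249 + 3.0976 + 0.49 + 0.8836
     = 15.8137
λ·‖w‖₂² = 0.01·15.8137 = 0.158137

0.158137


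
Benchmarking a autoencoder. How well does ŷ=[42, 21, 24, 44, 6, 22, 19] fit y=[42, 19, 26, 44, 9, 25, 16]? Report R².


ȳ = 25.8571
SS_res = Σ(y-ŷ)² = 35
SS_tot = Σ(y-ȳ)² = 1018.86
R² = 1 - SS_res/SS_tot = 1 - 0.0344 = 0.9656

0.9656


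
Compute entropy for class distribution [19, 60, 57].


Probabilities: [19/136, 60/136, 57/136] ≈ [0.1397, 0.4412, 0.4191]
H = -((19/136)·log₂(19/136) + (60/136)·log₂(60/136) + (57/136)·log₂(57/136))
  = 1.4434 bits

1.4434 bits


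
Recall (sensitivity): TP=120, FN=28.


Recall = TP/(TP+FN)
= 120/(120+28)
= 120/148 = 81.08%

81.08%


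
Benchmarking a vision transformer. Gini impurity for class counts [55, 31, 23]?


Probabilities: [55/109, 31/109, 23/109] ≈ [0.5046, 0.2844, 0.211]
Σpᵢ² = (3025 + 961 + 529)/109² = 4515/11881
Gini = 1 - Σpᵢ² = 1 - 4515/11881 = 0.62

0.62


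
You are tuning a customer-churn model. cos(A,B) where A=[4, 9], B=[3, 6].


A·B = 4·3 + 9·6 = 66
‖A‖ = √97 = 9.8489, ‖B‖ = √45 = 6.7082
cos = 66/(√97·√45) = 66/√4365 = 0.999

0.999


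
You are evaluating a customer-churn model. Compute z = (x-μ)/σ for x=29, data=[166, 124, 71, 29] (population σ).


μ = 97.5, σ = 51.9351
z = (29 - 97.5)/51.9351 = -1.319

-1.319


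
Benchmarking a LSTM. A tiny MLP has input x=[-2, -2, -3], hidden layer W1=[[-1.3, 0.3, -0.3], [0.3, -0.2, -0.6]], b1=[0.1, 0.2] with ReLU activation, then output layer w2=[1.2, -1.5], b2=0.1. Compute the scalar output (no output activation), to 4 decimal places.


z1[0] = (-1.3)·(-2) + (0.3)·(-2) + (-0.3)·(-3) + 0.1 = 3.0
z1[1] = (0.3)·(-2) + (-0.2)·(-2) + (-0.6)·(-3) + 0.2 = 1.8
h = ReLU(z1) = [3.0, 1.8]
output = (1.2)·(3.0) + (-1.5)·(1.8) + 0.1 = 1.0

1.0


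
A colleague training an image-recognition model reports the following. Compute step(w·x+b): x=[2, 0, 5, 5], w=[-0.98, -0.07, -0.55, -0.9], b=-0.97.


z = (2)·(-0.98) + (0)·(-0.07) + (5)·(-0.55) + (5)·(-0.9) - 0.97
  = -10.18
step(z) = 0 (z<0)

0


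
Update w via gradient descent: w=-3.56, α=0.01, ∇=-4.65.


w_new = w - α·∇
= -3.56 - 0.01·-4.65
= -3.56 + 0.0465
= -3.5135

-3.5135


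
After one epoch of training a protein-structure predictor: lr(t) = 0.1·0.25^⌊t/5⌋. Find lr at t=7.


n_drops = ⌊7/5⌋ = 1
lr = 0.1·0.25^1 = 0.1·0.25 = 0.025

0.025


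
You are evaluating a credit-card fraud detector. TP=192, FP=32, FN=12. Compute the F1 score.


Precision = 192/224 = 0.8571
Recall = 192/204 = 0.9412
F1 = 2·P·R/(P+R) = 2·TP/(2·TP+FP+FN) = 384/(384+32+12) = 384/428 = 0.8972

0.8972


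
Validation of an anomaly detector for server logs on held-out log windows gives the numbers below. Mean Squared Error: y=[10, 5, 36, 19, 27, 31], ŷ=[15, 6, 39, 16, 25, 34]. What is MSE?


Squared errors: (10-15)²=25, (5-6)²=1, (36-39)²=9, (19-16)²=9, (27-25)²=4, (31-34)²=9
Sum = 57
MSE = 57/6 = 19/2

19/2


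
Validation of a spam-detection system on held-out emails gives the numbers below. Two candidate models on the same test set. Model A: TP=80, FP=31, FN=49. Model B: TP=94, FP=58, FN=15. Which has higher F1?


Model A: P=80/111=0.7207, R=80/129=0.6202, F1=2PR/(P+R)=2TP/(2TP+FP+FN)=160/240=0.6667
Model B: P=94/152=0.6184, R=94/109=0.8624, F1=2PR/(P+R)=2TP/(2TP+FP+FN)=188/261=0.7203
0.6667 < 0.7203 → Model B

Model B


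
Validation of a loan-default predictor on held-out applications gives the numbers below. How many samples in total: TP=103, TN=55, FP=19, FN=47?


Total = TP + TN + FP + FN
= 103 + 55 + 19 + 47
= 224
(Predicted positive: 122, predicted negative: 102)

224


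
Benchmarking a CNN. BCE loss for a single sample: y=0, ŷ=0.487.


BCE = -[y·ln(p) + (1-y)·ln(1-p)]
= -0 - 1·ln(1-0.487)
= -ln(0.513) = 0.6675

0.6675


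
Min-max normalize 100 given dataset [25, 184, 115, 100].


min=25, max=184
(100-25)/(184-25) = 75/159 = 0.4717

0.4717


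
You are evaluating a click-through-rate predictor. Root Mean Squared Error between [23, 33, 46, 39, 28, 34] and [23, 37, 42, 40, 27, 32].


MSE = 38/6 = 6.3333
RMSE = √(38/6) = 2.5166

2.5166


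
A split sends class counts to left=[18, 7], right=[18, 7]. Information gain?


Parent = [36, 14], H_parent = 0.8555
H_left = 0.8555 (n=25), H_right = 0.8555 (n=25)
H_children = (25/50)·0.8555 + (25/50)·0.8555 = 0.8555
IG = 0.8555 - 0.8555 = 0.0

0.0


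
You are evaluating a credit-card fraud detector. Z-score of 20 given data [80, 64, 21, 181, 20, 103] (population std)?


μ = 78.1667, σ = 54.8435
z = (20 - 78.1667)/54.8435 = -1.0606

-1.0606


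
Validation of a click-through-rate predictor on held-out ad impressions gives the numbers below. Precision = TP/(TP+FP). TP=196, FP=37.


Precision = TP/(TP+FP)
= 196/(196+37)
= 196/233 = 84.12%

84.12%


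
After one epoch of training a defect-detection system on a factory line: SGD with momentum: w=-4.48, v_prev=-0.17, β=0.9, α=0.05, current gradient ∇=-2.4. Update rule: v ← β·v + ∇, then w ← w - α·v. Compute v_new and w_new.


v_new = 0.9·-0.17 - 2.4 = -0.153 - 2.4 = -2.553
w_new = -4.48 - 0.05·-2.553 = -4.48 + 0.12765 = -4.35235

v_new=-2.553, w_new=-4.35235


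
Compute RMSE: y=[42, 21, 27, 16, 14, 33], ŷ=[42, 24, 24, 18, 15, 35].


MSE = 27/6 = 4.5
RMSE = √(27/6) = 2.1213

2.1213


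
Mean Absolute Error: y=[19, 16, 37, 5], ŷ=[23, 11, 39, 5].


Absolute errors: |19-23|=4, |16-11|=5, |37-39|=2, |5-5|=0
Sum = 11
MAE = 11/4 = 11/4

11/4


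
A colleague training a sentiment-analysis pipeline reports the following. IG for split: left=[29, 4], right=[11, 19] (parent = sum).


Parent = [40, 23], H_parent = 0.9468
H_left = 0.5328 (n=33), H_right = 0.9481 (n=30)
H_children = (33/63)·0.5328 + (30/63)·0.9481 = 0.7306
IG = 0.9468 - 0.7306 = 0.2162

0.2162


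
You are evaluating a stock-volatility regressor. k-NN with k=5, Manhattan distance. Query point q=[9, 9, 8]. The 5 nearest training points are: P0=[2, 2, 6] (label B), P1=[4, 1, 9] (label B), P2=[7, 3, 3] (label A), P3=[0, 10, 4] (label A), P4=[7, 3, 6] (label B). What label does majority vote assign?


d(q,P0) = 16  (label B)
d(q,P1) = 14  (label B)
d(q,P2) = 13  (label A)
d(q,P3) = 14  (label A)
d(q,P4) = 10  (label B)
Votes: A=2, B=3
Majority → B

B


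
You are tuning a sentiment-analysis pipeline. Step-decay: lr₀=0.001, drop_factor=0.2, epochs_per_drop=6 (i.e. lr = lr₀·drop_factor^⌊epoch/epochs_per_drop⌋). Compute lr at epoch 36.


n_drops = ⌊36/6⌋ = 6
lr = 0.001·0.2^6 = 0.001·0.000064 = 0.000000064

0.000000064


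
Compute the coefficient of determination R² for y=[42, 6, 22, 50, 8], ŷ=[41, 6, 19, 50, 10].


ȳ = 25.6
SS_res = Σ(y-ŷ)² = 14
SS_tot = Σ(y-ȳ)² = 1571.2
R² = 1 - SS_res/SS_tot = 1 - 0.0089 = 0.9911

0.9911


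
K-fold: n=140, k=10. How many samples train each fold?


Fold size = 140/10 = 14
Training per fold = 140 - 14 = 126

126


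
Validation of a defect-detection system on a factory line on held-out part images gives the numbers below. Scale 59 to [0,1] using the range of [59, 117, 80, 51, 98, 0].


min=0, max=117
(59-0)/(117-0) = 59/117 = 0.5043

0.5043


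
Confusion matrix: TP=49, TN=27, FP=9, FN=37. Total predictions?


Total = TP + TN + FP + FN
= 49 + 27 + 9 + 37
= 122
(Predicted positive: 58, predicted negative: 64)

122


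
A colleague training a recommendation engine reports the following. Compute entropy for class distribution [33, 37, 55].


Probabilities: [33/125, 37/125, 55/125] ≈ [0.264, 0.296, 0.44]
H = -((33/125)·log₂(33/125) + (37/125)·log₂(37/125) + (55/125)·log₂(55/125))
  = 1.5483 bits

1.5483 bits


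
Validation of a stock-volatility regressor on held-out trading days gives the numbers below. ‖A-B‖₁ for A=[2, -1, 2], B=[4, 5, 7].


d = |2-4| + |-1-5| + |2-7|
  = 2 + 6 + 5
  = 13

13


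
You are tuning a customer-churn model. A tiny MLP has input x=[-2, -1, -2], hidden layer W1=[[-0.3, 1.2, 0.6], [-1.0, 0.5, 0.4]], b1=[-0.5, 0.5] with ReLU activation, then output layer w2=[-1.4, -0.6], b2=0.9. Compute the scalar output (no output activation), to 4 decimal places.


z1[0] = (-0.3)·(-2) + (1.2)·(-1) + (0.6)·(-2) - 0.5 = -2.3
z1[1] = (-1.0)·(-2) + (0.5)·(-1) + (0.4)·(-2) + 0.5 = 1.2
h = ReLU(z1) = [0.0, 1.2]
output = (-1.4)·(0.0) + (-0.6)·(1.2) + 0.9 = 0.18

0.18


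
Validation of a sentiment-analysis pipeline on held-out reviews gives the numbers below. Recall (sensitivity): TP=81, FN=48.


Recall = TP/(TP+FN)
= 81/(81+48)
= 81/129 = 62.79%

62.79%


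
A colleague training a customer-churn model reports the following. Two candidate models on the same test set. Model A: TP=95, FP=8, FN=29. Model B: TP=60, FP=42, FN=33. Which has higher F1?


Model A: P=95/103=0.9223, R=95/124=0.7661, F1=2PR/(P+R)=2TP/(2TP+FP+FN)=190/227=0.837
Model B: P=60/102=0.5882, R=60/93=0.6452, F1=2PR/(P+R)=2TP/(2TP+FP+FN)=120/195=0.6154
0.837 > 0.6154 → Model A

Model A


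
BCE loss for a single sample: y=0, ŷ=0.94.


BCE = -[y·ln(p) + (1-y)·ln(1-p)]
= -0 - 1·ln(1-0.94)
= -ln(0.06) = 2.8134

2.8134


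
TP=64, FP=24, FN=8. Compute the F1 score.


Precision = 64/88 = 0.7273
Recall = 64/72 = 0.8889
F1 = 2·P·R/(P+R) = 2·TP/(2·TP+FP+FN) = 128/(128+24+8) = 128/160 = 0.8

0.8


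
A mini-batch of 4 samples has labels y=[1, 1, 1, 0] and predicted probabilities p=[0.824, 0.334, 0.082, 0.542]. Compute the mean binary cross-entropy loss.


L[0] = -ln(0.824) = 0.1936
L[1] = -ln(0.334) = 1.0966
L[2] = -ln(0.082) = 2.501
L[3] = -ln(1-0.542) = -ln(0.458) = 0.7809
mean = (0.1936 + 1.0966 + 2.501 + 0.7809)/4 = 1.143

1.143


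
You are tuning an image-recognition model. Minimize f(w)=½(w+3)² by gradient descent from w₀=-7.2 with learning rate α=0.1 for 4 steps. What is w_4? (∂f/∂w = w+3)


step 1: grad = -7.2+3 = -4.2; w = -7.2 - 0.1·(-4.2) = -6.78
step 2: grad = -6.78+3 = -3.78; w = -6.78 - 0.1·(-3.78) = -6.402
step 3: grad = -6.402+3 = -3.402; w = -6.402 - 0.1·(-3.402) = -6.0618
step 4: grad = -6.0618+3 = -3.0618; w = -6.0618 - 0.1·(-3.0618) = -5.75562

-5.75562


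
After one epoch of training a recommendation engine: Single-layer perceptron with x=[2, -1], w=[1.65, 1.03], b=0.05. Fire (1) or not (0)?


z = (2)·(1.65) + (-1)·(1.03) + 0.05
  = 2.32
step(z) = 1 (z≥0)

1


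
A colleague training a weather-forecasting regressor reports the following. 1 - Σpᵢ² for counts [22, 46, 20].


Probabilities: [22/88, 46/88, 20/88] ≈ [0.25, 0.5227, 0.2273]
Σpᵢ² = (484 + 2116 + 400)/88² = 3000/7744
Gini = 1 - Σpᵢ² = 1 - 3000/7744 = 0.6126

0.6126


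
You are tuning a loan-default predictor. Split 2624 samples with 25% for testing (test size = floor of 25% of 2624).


Test = ⌊2624·25/100⌋ = 656
Train = 2624 - 656 = 1968

Train: 1968, Test: 656


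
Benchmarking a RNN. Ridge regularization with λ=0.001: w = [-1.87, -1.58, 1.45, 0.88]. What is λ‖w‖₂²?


‖w‖₂² = (-1.87)² + (-1.58)² + (1.45)² + (0.88)²
     = 3.4969 + 2.4964 + 2.1025 + 0.7744
     = 8.8702
λ·‖w‖₂² = 0.001·8.8702 = 0.00887

0.00887


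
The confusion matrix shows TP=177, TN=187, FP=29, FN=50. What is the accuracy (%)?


Accuracy = (TP+TN)/(TP+TN+FP+FN)
= (177+187)/(443)
= 364/443 = 82.17%

82.17%


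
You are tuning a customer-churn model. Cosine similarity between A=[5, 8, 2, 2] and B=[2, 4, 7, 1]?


A·B = 5·2 + 8·4 + 2·7 + 2·1 = 58
‖A‖ = √97 = 9.8489, ‖B‖ = √70 = 8.3666
cos = 58/(√97·√70) = 58/√6790 = 0.7039

0.7039


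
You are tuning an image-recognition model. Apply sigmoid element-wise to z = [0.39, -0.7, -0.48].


σ(0.39) = 1/(1+e^-0.39) = 0.5963
σ(-0.7) = 1/(1+e^0.7) = 0.3318
σ(-0.48) = 1/(1+e^0.48) = 0.3823
result = [0.5963, 0.3318, 0.3823]

[0.5963, 0.3318, 0.3823]


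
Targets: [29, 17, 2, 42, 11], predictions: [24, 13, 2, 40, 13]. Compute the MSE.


Squared errors: (29-24)²=25, (17-13)²=16, (2-2)²=0, (42-40)²=4, (11-13)²=4
Sum = 49
MSE = 49/5 = 49/5

49/5


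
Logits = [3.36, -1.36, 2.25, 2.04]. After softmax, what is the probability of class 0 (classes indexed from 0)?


Exponentials: e^3.36=28.7892, e^-1.36=0.2567, e^2.25=9.4877, e^2.04=7.6906
Sum = 46.2242
Softmax = [0.6228, 0.0056, 0.2053, 0.1664]
p[0] = 28.7892/46.2242 = 0.6228

0.6228


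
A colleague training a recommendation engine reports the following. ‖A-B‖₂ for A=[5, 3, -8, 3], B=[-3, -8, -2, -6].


d = √((5+ 3)² + (3+ 8)² + (-8+ 2)² + (3+ 6)²)
  = √(64 + 121 + 36 + 81)
  = √302 = 17.3781

17.3781


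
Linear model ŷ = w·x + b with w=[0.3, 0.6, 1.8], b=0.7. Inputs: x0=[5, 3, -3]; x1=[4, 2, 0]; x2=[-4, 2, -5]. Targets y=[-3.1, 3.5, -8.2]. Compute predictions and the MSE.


ŷ0 = (0.3)·(5) + (0.6)·(3) + (1.8)·(-3) + 0.7 = -1.4
ŷ1 = (0.3)·(4) + (0.6)·(2) + (1.8)·(0) + 0.7 = 3.1
ŷ2 = (0.3)·(-4) + (0.6)·(2) + (1.8)·(-5) + 0.7 = -8.3
errors² = [2.89, 0.16, 0.01]
MSE = 3.0600/3 = 1.02

1.02


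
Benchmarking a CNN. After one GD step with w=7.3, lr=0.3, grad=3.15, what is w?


w_new = w - α·∇
= 7.3 - 0.3·3.15
= 7.3 - 0.945
= 6.355

6.355


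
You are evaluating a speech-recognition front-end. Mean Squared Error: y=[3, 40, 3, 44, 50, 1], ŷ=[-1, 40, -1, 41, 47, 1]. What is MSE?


Squared errors: (3+ 1)²=16, (40-40)²=0, (3+ 1)²=16, (44-41)²=9, (50-47)²=9, (1-1)²=0
Sum = 50
MSE = 50/6 = 25/3

25/3


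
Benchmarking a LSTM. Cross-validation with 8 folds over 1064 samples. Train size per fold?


Fold size = 1064/8 = 133
Training per fold = 1064 - 133 = 931

931


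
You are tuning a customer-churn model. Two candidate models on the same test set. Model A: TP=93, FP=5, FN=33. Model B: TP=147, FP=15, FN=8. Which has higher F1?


Model A: P=93/98=0.949, R=93/126=0.7381, F1=2PR/(P+R)=2TP/(2TP+FP+FN)=186/224=0.8304
Model B: P=147/162=0.9074, R=147/155=0.9484, F1=2PR/(P+R)=2TP/(2TP+FP+FN)=294/317=0.9274
0.8304 < 0.9274 → Model B

Model B


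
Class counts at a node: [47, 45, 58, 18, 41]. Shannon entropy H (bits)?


Probabilities: [47/209, 45/209, 58/209, 18/209, 41/209] ≈ [0.2249, 0.2153, 0.2775, 0.0861, 0.1962]
H = -((47/209)·log₂(47/209) + (45/209)·log₂(45/209) + (58/209)·log₂(58/209) + (18/209)·log₂(18/209) + (41/209)·log₂(41/209))
  = 2.24 bits

2.24 bits


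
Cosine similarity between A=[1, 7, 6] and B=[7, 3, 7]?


A·B = 1·7 + 7·3 + 6·7 = 70
‖A‖ = √86 = 9.2736, ‖B‖ = √107 = 10.3441
cos = 70/(√86·√107) = 70/√9202 = 0.7297

0.7297


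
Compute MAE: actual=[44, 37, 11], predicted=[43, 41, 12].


Absolute errors: |44-43|=1, |37-41|=4, |11-12|=1
Sum = 6
MAE = 6/3 = 2

2


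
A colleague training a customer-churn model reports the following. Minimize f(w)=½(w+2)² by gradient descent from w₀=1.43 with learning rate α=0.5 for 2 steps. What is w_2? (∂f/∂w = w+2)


step 1: grad = 1.43+2 = 3.43; w = 1.43 - 0.5·(3.43) = -0.285
step 2: grad = -0.285+2 = 1.715; w = -0.285 - 0.5·(1.715) = -1.1425

-1.1425


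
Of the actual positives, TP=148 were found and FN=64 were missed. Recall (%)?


Recall = TP/(TP+FN)
= 148/(148+64)
= 148/212 = 69.81%

69.81%


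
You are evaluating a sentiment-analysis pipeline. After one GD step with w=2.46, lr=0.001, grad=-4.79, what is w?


w_new = w - α·∇
= 2.46 - 0.001·-4.79
= 2.46 + 0.00479
= 2.46479

2.46479


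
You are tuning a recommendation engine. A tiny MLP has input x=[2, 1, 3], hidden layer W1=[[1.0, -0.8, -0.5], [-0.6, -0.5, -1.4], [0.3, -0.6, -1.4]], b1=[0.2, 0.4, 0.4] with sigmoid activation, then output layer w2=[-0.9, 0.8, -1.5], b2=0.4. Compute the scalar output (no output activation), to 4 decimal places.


z1[0] = (1.0)·(2) + (-0.8)·(1) + (-0.5)·(3) + 0.2 = -0.1
z1[1] = (-0.6)·(2) + (-0.5)·(1) + (-1.4)·(3) + 0.4 = -5.5
z1[2] = (0.3)·(2) + (-0.6)·(1) + (-1.4)·(3) + 0.4 = -3.8
h = sigmoid(z1) = [0.475, 0.0041, 0.0219]
output = (-0.9)·(0.475) + (0.8)·(0.0041) + (-1.5)·(0.0219) + 0.4 = -0.0571

-0.0571


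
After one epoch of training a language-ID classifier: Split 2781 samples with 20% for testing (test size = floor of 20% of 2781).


Test = ⌊2781·20/100⌋ = 556
Train = 2781 - 556 = 2225

Train: 2225, Test: 556


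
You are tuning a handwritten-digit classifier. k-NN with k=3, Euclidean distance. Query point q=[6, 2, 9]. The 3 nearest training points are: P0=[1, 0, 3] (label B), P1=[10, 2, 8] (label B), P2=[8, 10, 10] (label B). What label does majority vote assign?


d(q,P0) = 8.0623  (label B)
d(q,P1) = 4.1231  (label B)
d(q,P2) = 8.3066  (label B)
Votes: A=0, B=3
Majority → B

B


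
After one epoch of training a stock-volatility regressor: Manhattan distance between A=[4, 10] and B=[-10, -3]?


d = |4+ 10| + |10+ 3|
  = 14 + 13
  = 27

27


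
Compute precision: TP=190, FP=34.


Precision = TP/(TP+FP)
= 190/(190+34)
= 190/224 = 84.82%

84.82%


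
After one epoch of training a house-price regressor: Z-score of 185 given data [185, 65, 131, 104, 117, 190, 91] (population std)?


μ = 126.1429, σ = 43.2812
z = (185 - 126.1429)/43.2812 = 1.3599

1.3599


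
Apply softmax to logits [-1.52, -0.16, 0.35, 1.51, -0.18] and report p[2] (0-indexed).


Exponentials: e^-1.52=0.2187, e^-0.16=0.8521, e^0.35=1.4191, e^1.51=4.5267, e^-0.18=0.8353
Sum = 7.8519
Softmax = [0.0279, 0.1085, 0.1807, 0.5765, 0.1064]
p[2] = 1.4191/7.8519 = 0.1807

0.1807


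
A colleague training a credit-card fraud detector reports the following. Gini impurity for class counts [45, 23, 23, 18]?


Probabilities: [45/109, 23/109, 23/109, 18/109] ≈ [0.4128, 0.211, 0.211, 0.1651]
Σpᵢ² = (2025 + 529 + 529 + 324)/109² = 3407/11881
Gini = 1 - Σpᵢ² = 1 - 3407/11881 = 0.7132

0.7132


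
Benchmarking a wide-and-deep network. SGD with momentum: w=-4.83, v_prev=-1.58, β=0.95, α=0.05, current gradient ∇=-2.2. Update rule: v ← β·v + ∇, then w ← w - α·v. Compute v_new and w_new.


v_new = 0.95·-1.58 - 2.2 = -1.501 - 2.2 = -3.701
w_new = -4.83 - 0.05·-3.701 = -4.83 + 0.18505 = -4.64495

v_new=-3.701, w_new=-4.64495


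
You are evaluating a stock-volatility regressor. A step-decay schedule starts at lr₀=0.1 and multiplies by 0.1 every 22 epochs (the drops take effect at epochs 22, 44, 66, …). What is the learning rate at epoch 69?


n_drops = ⌊69/22⌋ = 3
lr = 0.1·0.1^3 = 0.1·0.001 = 0.0001

0.0001


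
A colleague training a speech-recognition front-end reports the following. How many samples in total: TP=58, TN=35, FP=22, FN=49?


Total = TP + TN + FP + FN
= 58 + 35 + 22 + 49
= 164
(Predicted positive: 80, predicted negative: 84)

164


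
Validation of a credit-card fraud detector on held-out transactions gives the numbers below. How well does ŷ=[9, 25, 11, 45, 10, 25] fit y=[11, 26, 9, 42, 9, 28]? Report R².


ȳ = 20.8333
SS_res = Σ(y-ŷ)² = 28
SS_tot = Σ(y-ȳ)² = 902.83
R² = 1 - SS_res/SS_tot = 1 - 0.031 = 0.969

0.969


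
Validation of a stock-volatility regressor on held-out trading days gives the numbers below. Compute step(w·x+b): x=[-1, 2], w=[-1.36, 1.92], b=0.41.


z = (-1)·(-1.36) + (2)·(1.92) + 0.41
  = 5.61
step(z) = 1 (z≥0)

1


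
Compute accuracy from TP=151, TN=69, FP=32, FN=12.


Accuracy = (TP+TN)/(TP+TN+FP+FN)
= (151+69)/(264)
= 220/264 = 83.33%

83.33%


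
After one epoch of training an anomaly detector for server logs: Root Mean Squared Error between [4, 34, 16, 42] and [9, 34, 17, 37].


MSE = 51/4 = 12.75
RMSE = √(51/4) = 3.5707

3.5707


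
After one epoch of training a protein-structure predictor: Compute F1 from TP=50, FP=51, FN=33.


Precision = 50/101 = 0.495
Recall = 50/83 = 0.6024
F1 = 2·P·R/(P+R) = 2·TP/(2·TP+FP+FN) = 100/(100+51+33) = 100/184 = 0.5435

0.5435


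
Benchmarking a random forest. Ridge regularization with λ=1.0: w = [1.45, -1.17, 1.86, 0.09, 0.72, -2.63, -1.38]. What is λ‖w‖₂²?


‖w‖₂² = (1.45)² + (-1.17)² + (1.86)² + (0.09)² + (0.72)² + (-2.63)² + (-1.38)²
     = 2.1025 + 1.3689 + 3.4596 + 0.0081 + 0.5184 + 6.9169 + 1.9044
     = 16.2788
λ·‖w‖₂² = 1.0·16.2788 = 16.2788

16.2788


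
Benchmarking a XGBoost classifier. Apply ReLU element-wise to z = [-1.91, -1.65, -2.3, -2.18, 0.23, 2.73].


ReLU(-1.91) = max(0, -1.91) = 0.0
ReLU(-1.65) = max(0, -1.65) = 0.0
ReLU(-2.3) = max(0, -2.3) = 0.0
ReLU(-2.18) = max(0, -2.18) = 0.0
ReLU(0.23) = max(0, 0.23) = 0.23
ReLU(2.73) = max(0, 2.73) = 2.73
result = [0.0, 0.0, 0.0, 0.0, 0.23, 2.73]

[0.0, 0.0, 0.0, 0.0, 0.23, 2.73]


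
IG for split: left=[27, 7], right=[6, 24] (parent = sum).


Parent = [33, 31], H_parent = 0.9993
H_left = 0.7335 (n=34), H_right = 0.7219 (n=30)
H_children = (34/64)·0.7335 + (30/64)·0.7219 = 0.7281
IG = 0.9993 - 0.7281 = 0.2712

0.2712


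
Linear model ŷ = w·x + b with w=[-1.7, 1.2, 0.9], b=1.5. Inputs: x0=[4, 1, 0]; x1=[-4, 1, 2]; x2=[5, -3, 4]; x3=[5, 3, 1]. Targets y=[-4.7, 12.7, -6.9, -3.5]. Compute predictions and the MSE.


ŷ0 = (-1.7)·(4) + (1.2)·(1) + (0.9)·(0) + 1.5 = -4.1
ŷ1 = (-1.7)·(-4) + (1.2)·(1) + (0.9)·(2) + 1.5 = 11.3
ŷ2 = (-1.7)·(5) + (1.2)·(-3) + (0.9)·(4) + 1.5 = -7.0
ŷ3 = (-1.7)·(5) + (1.2)·(3) + (0.9)·(1) + 1.5 = -2.5
errors² = [0.36, 1.96, 0.01, 1.0]
MSE = 3.3300/4 = 0.8325

0.8325


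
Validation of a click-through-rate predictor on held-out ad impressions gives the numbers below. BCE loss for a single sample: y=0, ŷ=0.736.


BCE = -[y·ln(p) + (1-y)·ln(1-p)]
= -0 - 1·ln(1-0.736)
= -ln(0.264) = 1.3318

1.3318


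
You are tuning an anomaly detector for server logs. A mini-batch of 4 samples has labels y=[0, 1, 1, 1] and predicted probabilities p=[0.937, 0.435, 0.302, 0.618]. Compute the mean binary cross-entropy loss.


L[0] = -ln(1-0.937) = -ln(0.063) = 2.7646
L[1] = -ln(0.435) = 0.8324
L[2] = -ln(0.302) = 1.1973
L[3] = -ln(0.618) = 0.4813
mean = (2.7646 + 0.8324 + 1.1973 + 0.4813)/4 = 1.3189

1.3189


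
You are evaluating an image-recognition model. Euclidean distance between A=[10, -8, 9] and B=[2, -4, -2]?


d = √((10-2)² + (-8+ 4)² + (9+ 2)²)
  = √(64 + 16 + 121)
  = √201 = 14.1774

14.1774


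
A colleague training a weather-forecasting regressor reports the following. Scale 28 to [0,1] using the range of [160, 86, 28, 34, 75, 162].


min=28, max=162
(28-28)/(162-28) = 0/134 = 0.0

0.0


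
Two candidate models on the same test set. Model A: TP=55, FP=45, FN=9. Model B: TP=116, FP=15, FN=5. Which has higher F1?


Model A: P=55/100=0.55, R=55/64=0.8594, F1=2PR/(P+R)=2TP/(2TP+FP+FN)=110/164=0.6707
Model B: P=116/131=0.8855, R=116/121=0.9587, F1=2PR/(P+R)=2TP/(2TP+FP+FN)=232/252=0.9206
0.6707 < 0.9206 → Model B

Model B


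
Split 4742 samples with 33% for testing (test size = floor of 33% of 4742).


Test = ⌊4742·33/100⌋ = 1564
Train = 4742 - 1564 = 3178

Train: 3178, Test: 1564


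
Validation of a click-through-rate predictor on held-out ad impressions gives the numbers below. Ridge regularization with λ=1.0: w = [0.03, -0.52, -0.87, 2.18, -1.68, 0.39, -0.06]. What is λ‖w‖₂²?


‖w‖₂² = (0.03)² + (-0.52)² + (-0.87)² + (2.18)² + (-1.68)² + (0.39)² + (-0.06)²
     = 0.0009 + 0.2704 + 0.7569 + 4.7524 + 2.8224 + 0.1521 + 0.0036
     = 8.7587
λ·‖w‖₂² = 1.0·8.7587 = 8.7587

8.7587


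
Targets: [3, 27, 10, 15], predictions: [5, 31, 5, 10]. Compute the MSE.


Squared errors: (3-5)²=4, (27-31)²=16, (10-5)²=25, (15-10)²=25
Sum = 70
MSE = 70/4 = 35/2

35/2


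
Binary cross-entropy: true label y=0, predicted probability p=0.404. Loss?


BCE = -[y·ln(p) + (1-y)·ln(1-p)]
= -0 - 1·ln(1-0.404)
= -ln(0.596) = 0.5175

0.5175


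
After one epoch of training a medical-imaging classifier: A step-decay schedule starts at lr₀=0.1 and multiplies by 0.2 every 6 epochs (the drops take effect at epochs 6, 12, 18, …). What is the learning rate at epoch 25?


n_drops = ⌊25/6⌋ = 4
lr = 0.1·0.2^4 = 0.1·0.0016 = 0.00016

0.00016


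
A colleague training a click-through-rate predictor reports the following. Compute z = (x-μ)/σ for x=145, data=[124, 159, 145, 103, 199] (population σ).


μ = 146, σ = 32.5945
z = (145 - 146)/32.5945 = -0.0307

-0.0307


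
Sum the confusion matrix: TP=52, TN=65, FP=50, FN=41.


Total = TP + TN + FP + FN
= 52 + 65 + 50 + 41
= 208
(Predicted positive: 102, predicted negative: 106)

208


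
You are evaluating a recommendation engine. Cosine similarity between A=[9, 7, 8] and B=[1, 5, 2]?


A·B = 9·1 + 7·5 + 8·2 = 60
‖A‖ = √194 = 13.9284, ‖B‖ = √30 = 5.4772
cos = 60/(√194·√30) = 60/√5820 = 0.7865

0.7865


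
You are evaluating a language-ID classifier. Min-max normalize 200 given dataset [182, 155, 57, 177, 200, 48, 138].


min=48, max=200
(200-48)/(200-48) = 152/152 = 1.0

1.0


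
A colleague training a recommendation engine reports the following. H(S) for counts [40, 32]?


Probabilities: [40/72, 32/72] ≈ [0.5556, 0.4444]
H = -((40/72)·log₂(40/72) + (32/72)·log₂(32/72))
  = 0.9911 bits

0.9911 bits


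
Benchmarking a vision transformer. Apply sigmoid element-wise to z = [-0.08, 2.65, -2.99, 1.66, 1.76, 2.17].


σ(-0.08) = 1/(1+e^0.08) = 0.48
σ(2.65) = 1/(1+e^-2.65) = 0.934
σ(-2.99) = 1/(1+e^2.99) = 0.0479
σ(1.66) = 1/(1+e^-1.66) = 0.8402
σ(1.76) = 1/(1+e^-1.76) = 0.8532
σ(2.17) = 1/(1+e^-2.17) = 0.8975
result = [0.48, 0.934, 0.0479, 0.8402, 0.8532, 0.8975]

[0.48, 0.934, 0.0479, 0.8402, 0.8532, 0.8975]


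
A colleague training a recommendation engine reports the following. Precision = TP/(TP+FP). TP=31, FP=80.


Precision = TP/(TP+FP)
= 31/(31+80)
= 31/111 = 27.93%

27.93%


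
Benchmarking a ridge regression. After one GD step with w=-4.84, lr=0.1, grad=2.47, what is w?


w_new = w - α·∇
= -4.84 - 0.1·2.47
= -4.84 - 0.247
= -5.087

-5.087


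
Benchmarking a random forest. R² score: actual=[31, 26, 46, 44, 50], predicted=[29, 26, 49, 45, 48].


ȳ = 39.4
SS_res = Σ(y-ŷ)² = 18
SS_tot = Σ(y-ȳ)² = 427.2
R² = 1 - SS_res/SS_tot = 1 - 0.0421 = 0.9579

0.9579


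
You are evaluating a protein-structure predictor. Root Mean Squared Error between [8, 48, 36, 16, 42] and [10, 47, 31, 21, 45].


MSE = 64/5 = 12.8
RMSE = √(64/5) = 3.5777

3.5777


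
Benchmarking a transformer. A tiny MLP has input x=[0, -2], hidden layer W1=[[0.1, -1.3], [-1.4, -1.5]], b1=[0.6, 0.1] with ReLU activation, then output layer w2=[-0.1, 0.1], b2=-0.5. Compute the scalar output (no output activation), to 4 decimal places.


z1[0] = (0.1)·(0) + (-1.3)·(-2) + 0.6 = 3.2
z1[1] = (-1.4)·(0) + (-1.5)·(-2) + 0.1 = 3.1
h = ReLU(z1) = [3.2, 3.1]
output = (-0.1)·(3.2) + (0.1)·(3.1) - 0.5 = -0.51

-0.51


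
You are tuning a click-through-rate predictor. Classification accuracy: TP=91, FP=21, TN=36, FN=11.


Accuracy = (TP+TN)/(TP+TN+FP+FN)
= (91+36)/(159)
= 127/159 = 79.87%

79.87%


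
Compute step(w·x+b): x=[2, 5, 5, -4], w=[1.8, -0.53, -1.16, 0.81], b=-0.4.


z = (2)·(1.8) + (5)·(-0.53) + (5)·(-1.16) + (-4)·(0.81) - 0.4
  = -8.49
step(z) = 0 (z<0)

0


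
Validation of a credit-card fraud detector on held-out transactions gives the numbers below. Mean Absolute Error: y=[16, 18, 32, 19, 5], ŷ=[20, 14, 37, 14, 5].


Absolute errors: |16-20|=4, |18-14|=4, |32-37|=5, |19-14|=5, |5-5|=0
Sum = 18
MAE = 18/5 = 18/5

18/5


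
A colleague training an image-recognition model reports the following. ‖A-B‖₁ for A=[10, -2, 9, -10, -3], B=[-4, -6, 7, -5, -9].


d = |10+ 4| + |-2+ 6| + |9-7| + |-10+ 5| + |-3+ 9|
  = 14 + 4 + 2 + 5 + 6
  = 31

31


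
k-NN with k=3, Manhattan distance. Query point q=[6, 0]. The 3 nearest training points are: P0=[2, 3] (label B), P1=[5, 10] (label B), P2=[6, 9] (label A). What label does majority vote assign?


d(q,P0) = 7  (label B)
d(q,P1) = 11  (label B)
d(q,P2) = 9  (label A)
Votes: A=1, B=2
Majority → B

B


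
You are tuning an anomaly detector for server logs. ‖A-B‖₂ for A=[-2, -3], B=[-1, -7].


d = √((-2+ 1)² + (-3+ 7)²)
  = √(1 + 16)
  = √17 = 4.1231

4.1231


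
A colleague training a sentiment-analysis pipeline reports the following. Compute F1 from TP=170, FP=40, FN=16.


Precision = 170/210 = 0.8095
Recall = 170/186 = 0.914
F1 = 2·P·R/(P+R) = 2·TP/(2·TP+FP+FN) = 340/(340+40+16) = 340/396 = 0.8586

0.8586


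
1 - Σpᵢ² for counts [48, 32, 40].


Probabilities: [48/120, 32/120, 40/120] ≈ [0.4, 0.2667, 0.3333]
Σpᵢ² = (2304 + 1024 + 1600)/120² = 4928/14400
Gini = 1 - Σpᵢ² = 1 - 4928/14400 = 0.6578

0.6578


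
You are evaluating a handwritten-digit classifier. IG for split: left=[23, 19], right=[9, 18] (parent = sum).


Parent = [32, 37], H_parent = 0.9962
H_left = 0.9934 (n=42), H_right = 0.9183 (n=27)
H_children = (42/69)·0.9934 + (27/69)·0.9183 = 0.964
IG = 0.9962 - 0.964 = 0.0322

0.0322


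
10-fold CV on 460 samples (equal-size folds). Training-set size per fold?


Fold size = 460/10 = 46
Training per fold = 460 - 46 = 414

414


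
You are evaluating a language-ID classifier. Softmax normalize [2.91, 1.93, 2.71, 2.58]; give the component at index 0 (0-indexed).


Exponentials: e^2.91=18.3568, e^1.93=6.8895, e^2.71=15.0293, e^2.58=13.1971
Sum = 53.4727
Softmax = [0.3433, 0.1288, 0.2811, 0.2468]
p[0] = 18.3568/53.4727 = 0.3433

0.3433


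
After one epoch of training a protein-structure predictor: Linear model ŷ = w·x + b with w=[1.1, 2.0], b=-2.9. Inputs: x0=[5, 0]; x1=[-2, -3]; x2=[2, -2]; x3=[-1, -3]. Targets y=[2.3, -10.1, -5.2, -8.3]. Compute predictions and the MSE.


ŷ0 = (1.1)·(5) + (2.0)·(0) - 2.9 = 2.6
ŷ1 = (1.1)·(-2) + (2.0)·(-3) - 2.9 = -11.1
ŷ2 = (1.1)·(2) + (2.0)·(-2) - 2.9 = -4.7
ŷ3 = (1.1)·(-1) + (2.0)·(-3) - 2.9 = -10.0
errors² = [0.09, 1.0, 0.25, 2.89]
MSE = 4.2300/4 = 1.0575

1.0575


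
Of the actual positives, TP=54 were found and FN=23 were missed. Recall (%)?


Recall = TP/(TP+FN)
= 54/(54+23)
= 54/77 = 70.13%

70.13%


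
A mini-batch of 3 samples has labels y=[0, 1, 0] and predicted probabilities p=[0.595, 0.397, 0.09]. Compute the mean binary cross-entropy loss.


L[0] = -ln(1-0.595) = -ln(0.405) = 0.9039
L[1] = -ln(0.397) = 0.9238
L[2] = -ln(1-0.09) = -ln(0.91) = 0.0943
mean = (0.9039 + 0.9238 + 0.0943)/3 = 0.6407

0.6407


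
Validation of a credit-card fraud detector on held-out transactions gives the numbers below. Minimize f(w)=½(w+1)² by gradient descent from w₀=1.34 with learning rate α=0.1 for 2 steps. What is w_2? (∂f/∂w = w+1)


step 1: grad = 1.34+1 = 2.34; w = 1.34 - 0.1·(2.34) = 1.106
step 2: grad = 1.106+1 = 2.106; w = 1.106 - 0.1·(2.106) = 0.8954

0.8954


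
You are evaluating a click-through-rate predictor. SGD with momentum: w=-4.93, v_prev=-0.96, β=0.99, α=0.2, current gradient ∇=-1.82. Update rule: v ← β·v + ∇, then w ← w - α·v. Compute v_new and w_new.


v_new = 0.99·-0.96 - 1.82 = -0.9504 - 1.82 = -2.7704
w_new = -4.93 - 0.2·-2.7704 = -4.93 + 0.55408 = -4.37592

v_new=-2.7704, w_new=-4.37592


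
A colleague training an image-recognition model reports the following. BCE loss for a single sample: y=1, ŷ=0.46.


BCE = -[y·ln(p) + (1-y)·ln(1-p)]
= -1·ln(0.46) - 0
= -ln(0.46) = 0.7765

0.7765


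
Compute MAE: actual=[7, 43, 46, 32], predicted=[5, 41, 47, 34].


Absolute errors: |7-5|=2, |43-41|=2, |46-47|=1, |32-34|=2
Sum = 7
MAE = 7/4 = 7/4

7/4


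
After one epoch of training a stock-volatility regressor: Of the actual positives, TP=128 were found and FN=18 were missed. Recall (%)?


Recall = TP/(TP+FN)
= 128/(128+18)
= 128/146 = 87.67%

87.67%


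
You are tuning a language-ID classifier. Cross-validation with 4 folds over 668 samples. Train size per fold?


Fold size = 668/4 = 167
Training per fold = 668 - 167 = 501

501


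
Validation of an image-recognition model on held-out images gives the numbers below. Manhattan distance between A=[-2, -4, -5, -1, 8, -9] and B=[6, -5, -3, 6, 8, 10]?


d = |-2-6| + |-4+ 5| + |-5+ 3| + |-1-6| + |8-8| + |-9-10|
  = 8 + 1 + 2 + 7 + 0 + 19
  = 37

37


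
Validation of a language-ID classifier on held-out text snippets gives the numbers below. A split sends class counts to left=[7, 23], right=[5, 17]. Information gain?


Parent = [12, 40], H_parent = 0.7793
H_left = 0.7838 (n=30), H_right = 0.7732 (n=22)
H_children = (30/52)·0.7838 + (22/52)·0.7732 = 0.7793
IG = 0.7793 - 0.7793 = 0.0

0.0


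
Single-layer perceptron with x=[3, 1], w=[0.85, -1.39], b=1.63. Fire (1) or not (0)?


z = (3)·(0.85) + (1)·(-1.39) + 1.63
  = 2.79
step(z) = 1 (z≥0)

1


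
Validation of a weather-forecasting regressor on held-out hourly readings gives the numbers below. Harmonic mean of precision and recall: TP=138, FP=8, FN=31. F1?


Precision = 138/146 = 0.9452
Recall = 138/169 = 0.8166
F1 = 2·P·R/(P+R) = 2·TP/(2·TP+FP+FN) = 276/(276+8+31) = 276/315 = 0.8762

0.8762


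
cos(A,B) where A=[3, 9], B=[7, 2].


A·B = 3·7 + 9·2 = 39
‖A‖ = √90 = 9.4868, ‖B‖ = √53 = 7.2801
cos = 39/(√90·√53) = 39/√4770 = 0.5647

0.5647


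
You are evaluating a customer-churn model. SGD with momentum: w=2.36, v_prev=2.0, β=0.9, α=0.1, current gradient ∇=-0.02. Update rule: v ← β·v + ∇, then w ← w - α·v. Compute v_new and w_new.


v_new = 0.9·2.0 - 0.02 = 1.8 - 0.02 = 1.78
w_new = 2.36 - 0.1·1.78 = 2.36 - 0.178 = 2.182

v_new=1.78, w_new=2.182


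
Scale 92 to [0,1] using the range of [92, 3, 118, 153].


min=3, max=153
(92-3)/(153-3) = 89/150 = 0.5933

0.5933


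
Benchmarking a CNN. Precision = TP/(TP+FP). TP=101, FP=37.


Precision = TP/(TP+FP)
= 101/(101+37)
= 101/138 = 73.19%

73.19%


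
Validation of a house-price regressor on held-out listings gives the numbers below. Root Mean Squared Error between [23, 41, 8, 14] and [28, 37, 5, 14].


MSE = 50/4 = 12.5
RMSE = √(50/4) = 3.5355

3.5355


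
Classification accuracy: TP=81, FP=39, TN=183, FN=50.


Accuracy = (TP+TN)/(TP+TN+FP+FN)
= (81+183)/(353)
= 264/353 = 74.79%

74.79%


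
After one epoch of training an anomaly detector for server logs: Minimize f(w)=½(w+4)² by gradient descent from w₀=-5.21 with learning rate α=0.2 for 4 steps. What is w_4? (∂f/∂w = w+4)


step 1: grad = -5.21+4 = -1.21; w = -5.21 - 0.2·(-1.21) = -4.968
step 2: grad = -4.968+4 = -0.968; w = -4.968 - 0.2·(-0.968) = -4.7744
step 3: grad = -4.7744+4 = -0.7744; w = -4.7744 - 0.2·(-0.7744) = -4.61952
step 4: grad = -4.61952+4 = -0.61952; w = -4.61952 - 0.2·(-0.61952) = -4.495616

-4.495616


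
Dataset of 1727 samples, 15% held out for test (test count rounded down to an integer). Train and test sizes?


Test = ⌊1727·15/100⌋ = 259
Train = 1727 - 259 = 1468

Train: 1468, Test: 259


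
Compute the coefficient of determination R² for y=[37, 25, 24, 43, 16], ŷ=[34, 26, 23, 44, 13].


ȳ = 29
SS_res = Σ(y-ŷ)² = 21
SS_tot = Σ(y-ȳ)² = 470
R² = 1 - SS_res/SS_tot = 1 - 0.0447 = 0.9553

0.9553


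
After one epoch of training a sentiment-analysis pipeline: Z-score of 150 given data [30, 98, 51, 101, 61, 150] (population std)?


μ = 81.8333, σ = 39.469
z = (150 - 81.8333)/39.469 = 1.7271

1.7271


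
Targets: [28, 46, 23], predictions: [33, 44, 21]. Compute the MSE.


Squared errors: (28-33)²=25, (46-44)²=4, (23-21)²=4
Sum = 33
MSE = 33/3 = 11

11


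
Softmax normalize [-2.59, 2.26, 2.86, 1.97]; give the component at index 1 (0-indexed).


Exponentials: e^-2.59=0.075, e^2.26=9.5831, e^2.86=17.4615, e^1.97=7.1707
Sum = 34.2903
Softmax = [0.0022, 0.2795, 0.5092, 0.2091]
p[1] = 9.5831/34.2903 = 0.2795

0.2795
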